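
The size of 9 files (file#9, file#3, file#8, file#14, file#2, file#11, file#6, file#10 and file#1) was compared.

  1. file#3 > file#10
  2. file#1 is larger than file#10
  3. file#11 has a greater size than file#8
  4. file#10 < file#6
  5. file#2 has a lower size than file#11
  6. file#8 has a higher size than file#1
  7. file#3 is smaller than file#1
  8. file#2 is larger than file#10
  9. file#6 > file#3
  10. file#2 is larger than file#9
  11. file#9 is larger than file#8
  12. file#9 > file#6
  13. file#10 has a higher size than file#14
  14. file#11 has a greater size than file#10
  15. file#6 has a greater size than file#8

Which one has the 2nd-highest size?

The consecutive relations fix a unique order: file#14 < file#10 < file#3 < file#1 < file#8 < file#6 < file#9 < file#2 < file#11.
The 2nd largest is file#2.

file#2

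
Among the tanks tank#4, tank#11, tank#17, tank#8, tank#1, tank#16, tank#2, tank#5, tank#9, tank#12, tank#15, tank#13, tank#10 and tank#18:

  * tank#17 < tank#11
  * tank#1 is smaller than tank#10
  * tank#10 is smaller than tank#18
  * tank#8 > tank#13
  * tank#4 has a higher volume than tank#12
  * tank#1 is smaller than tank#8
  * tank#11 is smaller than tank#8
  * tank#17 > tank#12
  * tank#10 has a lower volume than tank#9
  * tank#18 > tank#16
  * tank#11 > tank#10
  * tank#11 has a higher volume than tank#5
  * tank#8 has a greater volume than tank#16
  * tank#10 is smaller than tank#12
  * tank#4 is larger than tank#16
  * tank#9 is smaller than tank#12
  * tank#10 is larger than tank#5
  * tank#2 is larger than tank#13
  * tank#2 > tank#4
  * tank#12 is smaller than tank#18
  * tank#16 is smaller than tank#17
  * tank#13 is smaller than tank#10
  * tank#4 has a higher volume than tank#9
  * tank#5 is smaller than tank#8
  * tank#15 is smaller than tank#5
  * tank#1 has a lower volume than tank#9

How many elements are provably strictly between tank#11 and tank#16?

The relations place tank#16 below tank#11. An element lies strictly between them when it is forced above tank#16 and also forced below tank#11.
Above tank#16: {tank#4, tank#18, tank#17, tank#2, tank#8}. Below tank#11: {tank#13, tank#15, tank#1, tank#5, tank#10, tank#9, tank#12, tank#17}.
Intersection: {tank#17} — 1.

1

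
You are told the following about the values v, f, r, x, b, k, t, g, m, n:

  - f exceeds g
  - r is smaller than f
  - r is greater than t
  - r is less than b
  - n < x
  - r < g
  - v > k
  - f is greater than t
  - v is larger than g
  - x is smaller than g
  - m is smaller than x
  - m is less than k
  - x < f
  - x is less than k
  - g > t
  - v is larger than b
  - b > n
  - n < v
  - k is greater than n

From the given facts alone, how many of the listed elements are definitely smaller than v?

8

Directly below v: n, b, g, k.
One step further: t, r, m, x (8 so far).
Nothing else is reachable below v; 8 in all.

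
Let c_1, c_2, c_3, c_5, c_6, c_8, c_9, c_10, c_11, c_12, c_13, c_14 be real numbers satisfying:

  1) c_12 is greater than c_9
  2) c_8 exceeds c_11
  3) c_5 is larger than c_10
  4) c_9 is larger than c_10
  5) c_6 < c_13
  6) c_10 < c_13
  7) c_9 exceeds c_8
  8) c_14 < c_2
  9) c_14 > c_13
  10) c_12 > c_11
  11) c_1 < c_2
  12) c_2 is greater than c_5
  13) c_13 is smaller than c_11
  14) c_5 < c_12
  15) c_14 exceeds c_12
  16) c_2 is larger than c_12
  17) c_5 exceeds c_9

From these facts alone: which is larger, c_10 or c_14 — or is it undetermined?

c_10 < c_13 and c_13 < c_11 give c_10 < c_11.
With c_11 < c_8: c_10 < c_13 < c_11 < c_8.
Then c_8 < c_9 extends the chain to c_9.
Then c_9 < c_5 extends the chain to c_5.
With c_5 < c_12: c_10 < c_13 < c_11 < c_8 < c_9 < c_5 < c_12.
Then c_12 < c_14 extends the chain to c_14.
So c_14 is larger.

c_14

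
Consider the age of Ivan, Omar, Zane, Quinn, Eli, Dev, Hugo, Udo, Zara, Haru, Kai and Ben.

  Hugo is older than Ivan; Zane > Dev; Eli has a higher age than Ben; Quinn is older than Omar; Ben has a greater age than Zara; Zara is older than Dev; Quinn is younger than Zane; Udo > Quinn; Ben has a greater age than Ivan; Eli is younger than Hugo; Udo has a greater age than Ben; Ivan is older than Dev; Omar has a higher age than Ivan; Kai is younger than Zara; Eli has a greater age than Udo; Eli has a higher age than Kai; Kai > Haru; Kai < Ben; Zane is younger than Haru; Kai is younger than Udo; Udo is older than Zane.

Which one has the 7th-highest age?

Haru

The consecutive relations fix a unique order: Dev < Ivan < Omar < Quinn < Zane < Haru < Kai < Zara < Ben < Udo < Eli < Hugo.
Counting 7 from the largest end gives Haru.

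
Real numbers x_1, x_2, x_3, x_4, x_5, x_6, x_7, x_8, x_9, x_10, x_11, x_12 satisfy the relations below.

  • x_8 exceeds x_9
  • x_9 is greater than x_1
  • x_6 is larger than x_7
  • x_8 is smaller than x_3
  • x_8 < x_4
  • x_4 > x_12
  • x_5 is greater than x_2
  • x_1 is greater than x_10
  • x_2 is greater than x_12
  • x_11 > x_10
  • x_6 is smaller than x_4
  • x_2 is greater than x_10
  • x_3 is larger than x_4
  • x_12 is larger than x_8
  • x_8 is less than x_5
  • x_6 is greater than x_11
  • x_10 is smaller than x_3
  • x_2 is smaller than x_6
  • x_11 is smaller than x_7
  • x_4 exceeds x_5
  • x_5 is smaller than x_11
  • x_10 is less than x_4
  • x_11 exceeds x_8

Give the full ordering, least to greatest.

x_10 < x_1 < x_9 < x_8 < x_12 < x_2 < x_5 < x_11 < x_7 < x_6 < x_4 < x_3

Each adjacent pair is fixed by a given relation: x_10 < x_1; x_1 < x_9; x_9 < x_8; x_8 < x_12; x_12 < x_2; x_2 < x_5; x_5 < x_11; x_11 < x_7; x_7 < x_6; x_6 < x_4; x_4 < x_3. Chaining them end to end gives the full order.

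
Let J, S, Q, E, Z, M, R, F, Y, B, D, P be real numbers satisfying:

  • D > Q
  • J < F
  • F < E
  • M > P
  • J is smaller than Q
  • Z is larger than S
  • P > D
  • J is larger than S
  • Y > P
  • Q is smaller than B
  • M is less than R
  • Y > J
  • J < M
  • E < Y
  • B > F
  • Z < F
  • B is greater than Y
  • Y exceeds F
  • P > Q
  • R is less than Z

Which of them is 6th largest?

R

The consecutive relations fix a unique order: S < J < Q < D < P < M < R < Z < F < E < Y < B.
Counting 6 from the largest end gives R.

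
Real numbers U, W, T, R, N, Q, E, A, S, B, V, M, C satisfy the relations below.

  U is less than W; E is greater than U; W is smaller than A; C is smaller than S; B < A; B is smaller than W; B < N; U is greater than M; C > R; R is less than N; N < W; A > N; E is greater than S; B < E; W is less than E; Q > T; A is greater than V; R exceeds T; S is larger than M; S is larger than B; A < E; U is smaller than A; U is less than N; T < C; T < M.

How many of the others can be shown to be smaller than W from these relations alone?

Directly below W: B, U, N.
One step further: M, R (5 so far).
One step further: T (6 so far).
Nothing else is reachable below W; 6 in all.

6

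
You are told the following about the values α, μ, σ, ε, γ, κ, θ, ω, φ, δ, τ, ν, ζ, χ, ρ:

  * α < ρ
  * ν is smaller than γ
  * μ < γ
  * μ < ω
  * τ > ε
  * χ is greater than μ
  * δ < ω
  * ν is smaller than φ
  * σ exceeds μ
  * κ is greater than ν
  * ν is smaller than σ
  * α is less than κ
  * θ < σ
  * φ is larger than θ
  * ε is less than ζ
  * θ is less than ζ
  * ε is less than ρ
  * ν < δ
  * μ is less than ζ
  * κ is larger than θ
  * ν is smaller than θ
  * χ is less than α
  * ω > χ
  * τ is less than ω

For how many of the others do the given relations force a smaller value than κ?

5

From κ the given relations immediately reach α, ν, θ.
From those, χ — 4 in total.
From those, μ — 5 in total.
Nothing else is reachable below κ; 5 in all.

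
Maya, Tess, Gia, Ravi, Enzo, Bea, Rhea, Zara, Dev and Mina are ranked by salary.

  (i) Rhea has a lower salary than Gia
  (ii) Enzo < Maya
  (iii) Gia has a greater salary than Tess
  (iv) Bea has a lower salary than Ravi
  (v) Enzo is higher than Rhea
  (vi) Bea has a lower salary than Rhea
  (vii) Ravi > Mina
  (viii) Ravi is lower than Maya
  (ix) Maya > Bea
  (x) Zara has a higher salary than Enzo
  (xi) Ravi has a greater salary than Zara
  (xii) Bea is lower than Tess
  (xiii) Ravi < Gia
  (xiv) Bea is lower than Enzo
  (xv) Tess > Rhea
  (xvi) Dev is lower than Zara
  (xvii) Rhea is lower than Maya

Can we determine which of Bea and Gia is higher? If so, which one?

Gia

Following the relations from Bea: Bea < Rhea < Enzo < Zara < Ravi < Gia.
So Gia is higher.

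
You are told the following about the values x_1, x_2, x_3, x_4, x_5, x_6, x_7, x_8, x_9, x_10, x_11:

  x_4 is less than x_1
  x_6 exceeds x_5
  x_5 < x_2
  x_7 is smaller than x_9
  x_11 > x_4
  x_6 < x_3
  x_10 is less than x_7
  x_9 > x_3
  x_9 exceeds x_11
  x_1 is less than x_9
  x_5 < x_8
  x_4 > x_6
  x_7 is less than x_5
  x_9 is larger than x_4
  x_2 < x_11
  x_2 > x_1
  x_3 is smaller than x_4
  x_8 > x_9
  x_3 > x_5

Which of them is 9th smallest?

x_11

Chaining the given pairs: x_10 < x_7 < x_5 < x_6 < x_3 < x_4 < x_1 < x_2 < x_11 < x_9 < x_8.
The 9th smallest is x_11.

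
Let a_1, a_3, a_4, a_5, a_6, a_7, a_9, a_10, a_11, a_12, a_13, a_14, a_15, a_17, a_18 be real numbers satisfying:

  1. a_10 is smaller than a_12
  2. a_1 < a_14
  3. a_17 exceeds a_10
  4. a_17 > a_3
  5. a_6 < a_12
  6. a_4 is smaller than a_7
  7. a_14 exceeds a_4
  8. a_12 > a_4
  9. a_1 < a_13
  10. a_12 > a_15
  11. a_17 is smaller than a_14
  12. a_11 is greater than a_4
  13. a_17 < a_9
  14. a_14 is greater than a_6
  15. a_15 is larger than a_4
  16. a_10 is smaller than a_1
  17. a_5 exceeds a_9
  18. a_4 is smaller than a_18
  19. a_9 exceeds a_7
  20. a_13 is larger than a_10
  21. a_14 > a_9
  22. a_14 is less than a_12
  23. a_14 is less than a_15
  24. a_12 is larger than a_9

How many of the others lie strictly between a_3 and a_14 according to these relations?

Chaining upward from a_3 reaches: a_17, a_9, a_15, a_5, a_12.
Chaining downward from a_14 reaches: a_6, a_4, a_10, a_17, a_7, a_9, a_1.
Strictly between a_3 and a_14 are those in both lists: a_17, a_9 — 2 elements.

2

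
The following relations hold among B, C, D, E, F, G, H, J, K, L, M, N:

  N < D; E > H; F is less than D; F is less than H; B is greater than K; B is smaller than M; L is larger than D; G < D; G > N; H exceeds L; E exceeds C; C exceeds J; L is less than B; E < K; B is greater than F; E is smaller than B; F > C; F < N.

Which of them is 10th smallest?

K

Piecing the relations together gives one ordering: J < C < F < N < G < D < L < H < E < K < B < M.
Counting 10 from the smallest end gives K.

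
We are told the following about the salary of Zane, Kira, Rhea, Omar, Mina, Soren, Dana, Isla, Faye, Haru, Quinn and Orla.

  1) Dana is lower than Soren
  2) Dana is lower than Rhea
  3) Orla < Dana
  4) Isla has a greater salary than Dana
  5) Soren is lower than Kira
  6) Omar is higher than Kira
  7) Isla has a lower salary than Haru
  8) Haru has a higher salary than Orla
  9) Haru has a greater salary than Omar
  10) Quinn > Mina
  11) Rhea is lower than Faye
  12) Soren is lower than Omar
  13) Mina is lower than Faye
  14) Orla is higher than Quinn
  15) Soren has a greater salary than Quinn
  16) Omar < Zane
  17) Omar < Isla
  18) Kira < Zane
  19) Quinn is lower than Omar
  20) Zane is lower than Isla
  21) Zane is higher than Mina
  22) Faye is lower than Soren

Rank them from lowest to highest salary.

The consecutive links are each given: Mina < Quinn; Quinn < Orla; Orla < Dana; Dana < Rhea; Rhea < Faye; Faye < Soren; Soren < Kira; Kira < Omar; Omar < Zane; Zane < Isla; Isla < Haru.

Mina < Quinn < Orla < Dana < Rhea < Faye < Soren < Kira < Omar < Zane < Isla < Haru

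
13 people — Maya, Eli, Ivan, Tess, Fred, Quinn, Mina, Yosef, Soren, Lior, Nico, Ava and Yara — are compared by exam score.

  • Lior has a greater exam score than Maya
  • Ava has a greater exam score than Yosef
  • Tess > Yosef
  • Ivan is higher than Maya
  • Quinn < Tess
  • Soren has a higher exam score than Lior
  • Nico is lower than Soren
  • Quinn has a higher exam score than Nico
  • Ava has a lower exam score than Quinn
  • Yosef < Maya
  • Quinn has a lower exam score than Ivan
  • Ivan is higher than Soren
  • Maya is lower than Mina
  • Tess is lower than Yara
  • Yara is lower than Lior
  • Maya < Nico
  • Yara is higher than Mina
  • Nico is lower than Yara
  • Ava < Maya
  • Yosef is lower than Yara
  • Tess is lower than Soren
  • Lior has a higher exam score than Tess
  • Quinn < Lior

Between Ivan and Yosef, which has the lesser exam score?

The relevant relations are Yosef < Ava; Ava < Maya; Maya < Nico; Nico < Quinn; Quinn < Tess; Tess < Yara; Yara < Lior; Lior < Soren; Soren < Ivan.
Together: Yosef < Ava < Maya < Nico < Quinn < Tess < Yara < Lior < Soren < Ivan.
So Yosef < Ivan; Yosef is the lower of the two.

Yosef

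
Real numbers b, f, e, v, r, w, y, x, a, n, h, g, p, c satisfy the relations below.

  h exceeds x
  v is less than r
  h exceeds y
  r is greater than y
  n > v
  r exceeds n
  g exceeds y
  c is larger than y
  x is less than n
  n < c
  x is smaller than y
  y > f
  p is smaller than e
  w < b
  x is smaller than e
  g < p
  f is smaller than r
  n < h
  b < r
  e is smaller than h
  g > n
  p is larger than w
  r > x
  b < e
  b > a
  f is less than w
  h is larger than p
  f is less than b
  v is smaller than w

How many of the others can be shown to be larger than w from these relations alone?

5

Directly above w: b, p.
One step further: r, e, h (5 so far).
Nothing else is reachable above w; 5 in all.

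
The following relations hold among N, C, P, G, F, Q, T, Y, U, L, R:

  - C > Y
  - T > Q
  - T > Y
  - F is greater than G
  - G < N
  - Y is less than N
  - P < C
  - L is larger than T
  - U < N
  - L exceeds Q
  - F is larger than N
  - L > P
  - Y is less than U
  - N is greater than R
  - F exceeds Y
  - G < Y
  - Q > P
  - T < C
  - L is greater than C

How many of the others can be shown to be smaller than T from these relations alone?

From T the given relations immediately reach Y, Q.
From those, P, G — 4 in total.
No other element is forced below T by the given relations, so the count is 4.

4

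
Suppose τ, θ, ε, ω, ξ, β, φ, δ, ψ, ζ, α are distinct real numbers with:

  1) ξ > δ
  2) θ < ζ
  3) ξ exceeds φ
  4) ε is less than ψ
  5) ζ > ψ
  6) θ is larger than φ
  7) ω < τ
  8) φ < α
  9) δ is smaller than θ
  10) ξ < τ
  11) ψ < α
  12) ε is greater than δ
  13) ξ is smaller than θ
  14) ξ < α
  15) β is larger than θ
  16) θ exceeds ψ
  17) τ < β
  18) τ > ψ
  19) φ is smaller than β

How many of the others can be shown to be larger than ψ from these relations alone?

The elements the relations force above ψ are θ, τ, α, β, ζ — no chain reaches any other.
That is 5.

5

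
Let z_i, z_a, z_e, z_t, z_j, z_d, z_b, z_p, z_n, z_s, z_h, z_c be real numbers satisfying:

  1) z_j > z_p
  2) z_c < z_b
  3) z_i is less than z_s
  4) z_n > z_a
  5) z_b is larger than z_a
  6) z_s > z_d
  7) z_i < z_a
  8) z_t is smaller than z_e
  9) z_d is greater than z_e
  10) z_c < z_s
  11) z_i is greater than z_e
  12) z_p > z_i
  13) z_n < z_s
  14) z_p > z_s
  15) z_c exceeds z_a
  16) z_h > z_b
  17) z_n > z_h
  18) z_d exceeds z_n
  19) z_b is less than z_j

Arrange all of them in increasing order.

Nothing is placed below z_t, so it is least; from there z_t < z_e; z_e < z_i; z_i < z_a; z_a < z_c; z_c < z_b; z_b < z_h; z_h < z_n; z_n < z_d; z_d < z_s; z_s < z_p; z_p < z_j, each given directly.

z_t < z_e < z_i < z_a < z_c < z_b < z_h < z_n < z_d < z_s < z_p < z_j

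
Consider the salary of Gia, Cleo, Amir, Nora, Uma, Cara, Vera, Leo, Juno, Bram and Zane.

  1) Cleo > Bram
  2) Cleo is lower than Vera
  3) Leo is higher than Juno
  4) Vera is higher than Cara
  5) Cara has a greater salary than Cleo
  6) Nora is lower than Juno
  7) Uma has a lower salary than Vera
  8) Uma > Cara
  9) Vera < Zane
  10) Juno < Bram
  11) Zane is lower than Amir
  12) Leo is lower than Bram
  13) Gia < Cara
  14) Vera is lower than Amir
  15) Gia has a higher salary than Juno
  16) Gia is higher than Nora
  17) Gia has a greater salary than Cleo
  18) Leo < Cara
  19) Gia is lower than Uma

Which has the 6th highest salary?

Gia

Piecing the relations together gives one ordering: Nora < Juno < Leo < Bram < Cleo < Gia < Cara < Uma < Vera < Zane < Amir.
The 6th largest is Gia.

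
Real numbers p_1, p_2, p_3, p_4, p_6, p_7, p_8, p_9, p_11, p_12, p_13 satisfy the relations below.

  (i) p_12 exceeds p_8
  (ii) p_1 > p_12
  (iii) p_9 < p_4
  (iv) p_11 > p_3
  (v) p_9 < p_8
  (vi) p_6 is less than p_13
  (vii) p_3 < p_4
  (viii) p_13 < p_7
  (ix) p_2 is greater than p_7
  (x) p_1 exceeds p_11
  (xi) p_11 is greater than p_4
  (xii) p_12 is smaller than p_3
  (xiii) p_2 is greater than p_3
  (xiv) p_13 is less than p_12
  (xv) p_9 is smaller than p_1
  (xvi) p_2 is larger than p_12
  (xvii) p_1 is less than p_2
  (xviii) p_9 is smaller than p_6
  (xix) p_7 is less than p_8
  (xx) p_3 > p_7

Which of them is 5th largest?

The consecutive relations fix a unique order: p_9 < p_6 < p_13 < p_7 < p_8 < p_12 < p_3 < p_4 < p_11 < p_1 < p_2.
The 5th largest is p_3.

p_3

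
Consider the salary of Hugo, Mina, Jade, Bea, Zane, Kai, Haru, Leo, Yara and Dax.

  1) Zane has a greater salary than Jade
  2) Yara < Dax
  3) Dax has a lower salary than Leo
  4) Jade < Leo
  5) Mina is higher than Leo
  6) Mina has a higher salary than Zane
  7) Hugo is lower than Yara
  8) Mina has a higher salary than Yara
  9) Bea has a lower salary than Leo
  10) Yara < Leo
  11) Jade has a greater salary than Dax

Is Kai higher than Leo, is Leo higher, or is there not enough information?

undetermined

Following every chain through Kai: nothing is chained to Kai.
Leo is not reached, and no chain runs the other way from Leo to Kai.
So the given relations leave the order of Kai and Leo undetermined.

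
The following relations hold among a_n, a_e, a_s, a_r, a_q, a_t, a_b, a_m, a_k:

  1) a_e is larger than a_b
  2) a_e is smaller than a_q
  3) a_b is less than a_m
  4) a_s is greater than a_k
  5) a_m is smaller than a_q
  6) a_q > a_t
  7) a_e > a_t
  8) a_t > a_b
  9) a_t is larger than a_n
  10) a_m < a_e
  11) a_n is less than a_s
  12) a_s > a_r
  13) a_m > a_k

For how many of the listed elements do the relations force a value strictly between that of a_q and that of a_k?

2

The relations place a_k below a_q. An element lies strictly between them when it is forced above a_k and also forced below a_q.
Above a_k: {a_s, a_m, a_e}. Below a_q: {a_b, a_n, a_t, a_m, a_e}.
Intersection: {a_m, a_e} — 2.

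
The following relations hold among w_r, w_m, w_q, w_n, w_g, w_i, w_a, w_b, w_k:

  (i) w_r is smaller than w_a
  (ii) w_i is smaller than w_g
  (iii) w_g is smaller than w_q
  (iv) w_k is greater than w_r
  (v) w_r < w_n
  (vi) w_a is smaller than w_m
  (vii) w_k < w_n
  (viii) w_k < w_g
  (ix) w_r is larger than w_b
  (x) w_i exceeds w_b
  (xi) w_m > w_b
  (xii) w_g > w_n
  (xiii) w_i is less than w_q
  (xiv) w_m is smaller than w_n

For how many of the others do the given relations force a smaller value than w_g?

7

The elements the relations force below w_g are w_b, w_r, w_a, w_k, w_m, w_n, w_i — no chain reaches any other.
That is 7.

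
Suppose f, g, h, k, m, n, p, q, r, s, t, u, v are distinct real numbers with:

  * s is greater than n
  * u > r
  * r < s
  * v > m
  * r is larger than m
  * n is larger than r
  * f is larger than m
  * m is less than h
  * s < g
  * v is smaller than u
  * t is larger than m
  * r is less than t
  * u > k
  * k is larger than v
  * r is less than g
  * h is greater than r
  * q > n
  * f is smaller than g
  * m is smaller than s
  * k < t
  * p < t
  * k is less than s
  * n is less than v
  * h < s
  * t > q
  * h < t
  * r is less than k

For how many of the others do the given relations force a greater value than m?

11

Directly above m: f, r, h, v, s, t.
One step further: n, k, u, g (10 so far).
One step further: q (11 so far).
Nothing else is reachable above m; 11 in all.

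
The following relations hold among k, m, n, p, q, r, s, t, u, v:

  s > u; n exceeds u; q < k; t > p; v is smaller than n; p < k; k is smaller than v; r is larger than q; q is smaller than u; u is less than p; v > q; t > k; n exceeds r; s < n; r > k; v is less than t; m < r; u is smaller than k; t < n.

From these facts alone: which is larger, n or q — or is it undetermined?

q < u and u < p give q < p.
With p < k: q < u < p < k.
With k < v: q < u < p < k < v.
With v < t: q < u < p < k < v < t.
Then t < n extends the chain to n.
So n is larger.

n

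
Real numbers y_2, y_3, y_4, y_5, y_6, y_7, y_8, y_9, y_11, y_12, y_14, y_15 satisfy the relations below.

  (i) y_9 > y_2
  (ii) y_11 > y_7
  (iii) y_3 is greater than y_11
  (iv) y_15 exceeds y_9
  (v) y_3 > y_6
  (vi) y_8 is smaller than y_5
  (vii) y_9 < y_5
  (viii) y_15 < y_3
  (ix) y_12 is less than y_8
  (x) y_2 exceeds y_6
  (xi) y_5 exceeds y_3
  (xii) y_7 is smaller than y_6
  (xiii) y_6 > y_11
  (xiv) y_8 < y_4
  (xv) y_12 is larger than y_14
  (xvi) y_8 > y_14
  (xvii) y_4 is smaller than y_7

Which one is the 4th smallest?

Chaining the given pairs: y_14 < y_12 < y_8 < y_4 < y_7 < y_11 < y_6 < y_2 < y_9 < y_15 < y_3 < y_5.
Counting 4 from the smallest end gives y_4.

y_4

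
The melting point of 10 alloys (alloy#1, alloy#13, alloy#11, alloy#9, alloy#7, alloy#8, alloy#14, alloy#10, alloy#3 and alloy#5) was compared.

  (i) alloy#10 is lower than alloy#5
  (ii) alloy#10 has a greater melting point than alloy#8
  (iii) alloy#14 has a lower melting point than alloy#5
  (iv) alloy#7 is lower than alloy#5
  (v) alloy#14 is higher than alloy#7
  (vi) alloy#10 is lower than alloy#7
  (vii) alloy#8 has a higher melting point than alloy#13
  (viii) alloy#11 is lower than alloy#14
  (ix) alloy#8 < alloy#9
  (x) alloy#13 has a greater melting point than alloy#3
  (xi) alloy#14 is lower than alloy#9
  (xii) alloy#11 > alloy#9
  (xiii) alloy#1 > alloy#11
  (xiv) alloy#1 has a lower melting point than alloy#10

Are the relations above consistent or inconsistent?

inconsistent

We have alloy#14 < alloy#9 stated directly, yet also alloy#9 < alloy#11 < alloy#1 < alloy#10 < alloy#7 < alloy#14 by chaining the others — so alloy#9 < alloy#14. Contradiction.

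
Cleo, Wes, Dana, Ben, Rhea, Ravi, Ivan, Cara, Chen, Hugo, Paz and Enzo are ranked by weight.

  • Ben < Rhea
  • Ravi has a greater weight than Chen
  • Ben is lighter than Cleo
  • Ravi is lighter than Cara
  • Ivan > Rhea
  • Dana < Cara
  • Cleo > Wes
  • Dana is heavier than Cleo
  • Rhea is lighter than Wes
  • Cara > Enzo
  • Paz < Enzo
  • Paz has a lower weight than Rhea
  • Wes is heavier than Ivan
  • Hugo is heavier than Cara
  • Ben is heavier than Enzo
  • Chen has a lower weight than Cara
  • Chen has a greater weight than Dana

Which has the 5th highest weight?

Piecing the relations together gives one ordering: Paz < Enzo < Ben < Rhea < Ivan < Wes < Cleo < Dana < Chen < Ravi < Cara < Hugo.
Counting 5 from the largest end gives Dana.

Dana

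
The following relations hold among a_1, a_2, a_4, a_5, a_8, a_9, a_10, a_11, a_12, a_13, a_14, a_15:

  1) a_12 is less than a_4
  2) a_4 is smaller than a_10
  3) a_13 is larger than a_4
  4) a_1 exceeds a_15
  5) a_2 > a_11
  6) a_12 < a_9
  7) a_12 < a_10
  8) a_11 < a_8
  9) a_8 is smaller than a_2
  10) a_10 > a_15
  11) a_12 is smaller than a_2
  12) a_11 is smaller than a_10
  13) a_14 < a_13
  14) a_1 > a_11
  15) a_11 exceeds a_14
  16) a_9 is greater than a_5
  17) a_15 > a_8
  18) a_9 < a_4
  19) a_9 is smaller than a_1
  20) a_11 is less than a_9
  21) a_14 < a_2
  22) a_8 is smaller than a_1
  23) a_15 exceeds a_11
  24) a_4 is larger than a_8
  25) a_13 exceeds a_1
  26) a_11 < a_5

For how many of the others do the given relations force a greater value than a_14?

From a_14 the given relations immediately reach a_11, a_2, a_13.
From those, a_8, a_5, a_15, a_9, a_10, a_1 — 9 in total.
From those, a_4 — 10 in total.
Nothing else is reachable above a_14; 10 in all.

10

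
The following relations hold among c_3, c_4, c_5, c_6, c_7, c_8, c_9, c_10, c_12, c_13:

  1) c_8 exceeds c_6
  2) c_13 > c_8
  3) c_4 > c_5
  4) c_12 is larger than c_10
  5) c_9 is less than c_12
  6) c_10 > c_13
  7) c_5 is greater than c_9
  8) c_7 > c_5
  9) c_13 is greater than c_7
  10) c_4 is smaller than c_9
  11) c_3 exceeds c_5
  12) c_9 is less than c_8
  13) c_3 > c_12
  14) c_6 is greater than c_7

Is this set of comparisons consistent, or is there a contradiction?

inconsistent

We have c_5 < c_4 stated directly, yet also c_4 < c_9 < c_5 by chaining the others — so c_4 < c_5. Contradiction.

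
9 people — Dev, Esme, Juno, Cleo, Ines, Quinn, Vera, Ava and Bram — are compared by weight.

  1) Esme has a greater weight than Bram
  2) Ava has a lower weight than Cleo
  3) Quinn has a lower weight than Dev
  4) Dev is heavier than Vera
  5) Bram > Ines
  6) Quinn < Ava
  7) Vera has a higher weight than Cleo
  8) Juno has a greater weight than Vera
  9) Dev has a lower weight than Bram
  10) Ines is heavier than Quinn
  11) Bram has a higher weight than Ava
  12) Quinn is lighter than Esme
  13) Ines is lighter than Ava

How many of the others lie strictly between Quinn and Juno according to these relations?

The relations place Quinn below Juno. An element lies strictly between them when it is forced above Quinn and also forced below Juno.
Above Quinn: {Ines, Ava, Cleo, Vera, Dev, Bram, Esme}. Below Juno: {Ines, Ava, Cleo, Vera}.
Intersection: {Ines, Ava, Cleo, Vera} — 4.

4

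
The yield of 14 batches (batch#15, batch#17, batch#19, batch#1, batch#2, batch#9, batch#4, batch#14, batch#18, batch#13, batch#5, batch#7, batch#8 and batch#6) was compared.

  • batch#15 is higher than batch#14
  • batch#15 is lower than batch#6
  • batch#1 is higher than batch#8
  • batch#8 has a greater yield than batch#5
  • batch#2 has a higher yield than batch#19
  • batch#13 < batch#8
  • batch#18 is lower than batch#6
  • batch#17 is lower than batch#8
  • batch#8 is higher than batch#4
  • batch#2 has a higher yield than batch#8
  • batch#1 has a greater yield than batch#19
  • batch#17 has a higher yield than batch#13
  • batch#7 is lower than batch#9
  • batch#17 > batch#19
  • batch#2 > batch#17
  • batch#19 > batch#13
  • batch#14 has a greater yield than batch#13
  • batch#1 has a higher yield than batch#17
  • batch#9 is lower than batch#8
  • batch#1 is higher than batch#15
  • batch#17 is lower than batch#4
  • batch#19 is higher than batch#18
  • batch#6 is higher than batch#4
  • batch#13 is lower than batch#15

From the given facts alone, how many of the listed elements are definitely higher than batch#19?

The elements the relations force above batch#19 are batch#17, batch#4, batch#8, batch#1, batch#6, batch#2 — no chain reaches any other.
That is 6.

6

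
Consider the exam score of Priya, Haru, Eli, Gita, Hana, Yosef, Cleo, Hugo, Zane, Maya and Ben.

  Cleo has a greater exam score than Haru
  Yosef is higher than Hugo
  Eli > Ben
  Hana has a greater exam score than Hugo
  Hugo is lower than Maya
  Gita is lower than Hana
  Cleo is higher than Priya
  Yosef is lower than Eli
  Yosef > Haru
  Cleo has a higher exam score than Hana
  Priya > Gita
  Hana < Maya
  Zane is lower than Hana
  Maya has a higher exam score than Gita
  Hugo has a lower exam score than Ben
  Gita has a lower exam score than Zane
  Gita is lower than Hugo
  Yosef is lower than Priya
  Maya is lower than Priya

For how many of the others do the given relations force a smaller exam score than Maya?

4

The elements the relations force below Maya are Gita, Hugo, Zane, Hana — no chain reaches any other.
That is 4.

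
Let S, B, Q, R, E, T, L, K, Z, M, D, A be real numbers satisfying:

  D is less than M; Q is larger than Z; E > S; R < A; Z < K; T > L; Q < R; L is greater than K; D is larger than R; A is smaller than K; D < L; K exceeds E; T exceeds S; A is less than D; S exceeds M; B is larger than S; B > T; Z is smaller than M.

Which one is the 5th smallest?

D

The consecutive relations fix a unique order: Z < Q < R < A < D < M < S < E < K < L < T < B.
The 5th smallest is D.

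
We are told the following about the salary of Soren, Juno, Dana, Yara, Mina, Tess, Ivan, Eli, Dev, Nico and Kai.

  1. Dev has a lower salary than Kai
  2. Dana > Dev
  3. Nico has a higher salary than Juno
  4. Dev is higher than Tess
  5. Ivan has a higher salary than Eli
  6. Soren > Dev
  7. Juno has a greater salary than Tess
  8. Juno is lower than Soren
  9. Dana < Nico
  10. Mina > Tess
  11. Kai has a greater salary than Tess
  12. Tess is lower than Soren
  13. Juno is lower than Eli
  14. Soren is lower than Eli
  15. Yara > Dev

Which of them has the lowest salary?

Tess

Chaining upward from Tess: directly above it, Juno, Dev, Soren, Mina, Kai; then Dana, Nico, Eli, Yara; then Ivan.
That covers every other element, and nothing is given below Tess, so Tess is the lowest salary.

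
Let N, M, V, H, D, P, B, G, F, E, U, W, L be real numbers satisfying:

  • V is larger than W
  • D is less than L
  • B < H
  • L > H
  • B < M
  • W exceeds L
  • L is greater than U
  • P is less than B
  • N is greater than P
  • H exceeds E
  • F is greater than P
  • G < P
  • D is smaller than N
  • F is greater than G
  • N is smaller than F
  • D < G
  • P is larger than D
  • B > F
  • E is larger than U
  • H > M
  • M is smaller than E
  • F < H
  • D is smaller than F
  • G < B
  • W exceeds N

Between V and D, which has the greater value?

The relevant relations are D < P; P < N; N < F; F < B; B < M; M < E; E < H; H < L; L < W; W < V.
Chaining these gives D < P < N < F < B < M < E < H < L < W < V.
So D < V; V is the larger of the two.

V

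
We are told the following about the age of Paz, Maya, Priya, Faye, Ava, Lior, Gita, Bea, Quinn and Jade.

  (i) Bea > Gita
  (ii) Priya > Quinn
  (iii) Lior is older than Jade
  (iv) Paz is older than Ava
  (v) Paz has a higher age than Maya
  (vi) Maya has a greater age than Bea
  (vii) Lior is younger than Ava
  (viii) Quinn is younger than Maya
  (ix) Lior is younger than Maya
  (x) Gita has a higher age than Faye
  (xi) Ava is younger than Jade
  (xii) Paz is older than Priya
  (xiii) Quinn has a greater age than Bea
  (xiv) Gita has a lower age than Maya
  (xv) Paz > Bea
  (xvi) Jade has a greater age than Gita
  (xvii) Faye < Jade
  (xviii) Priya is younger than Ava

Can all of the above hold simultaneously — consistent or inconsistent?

inconsistent

We have Lior < Ava stated directly, yet also Ava < Jade < Lior by chaining the others — so Ava < Lior. Contradiction.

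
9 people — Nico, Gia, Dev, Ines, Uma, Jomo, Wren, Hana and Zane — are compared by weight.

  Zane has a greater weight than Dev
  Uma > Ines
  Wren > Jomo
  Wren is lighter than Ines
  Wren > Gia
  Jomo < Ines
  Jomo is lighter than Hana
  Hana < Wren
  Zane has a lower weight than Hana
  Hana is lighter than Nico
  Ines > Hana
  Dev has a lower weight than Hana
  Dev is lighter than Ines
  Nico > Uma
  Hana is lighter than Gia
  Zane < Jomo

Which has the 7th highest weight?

Piecing the relations together gives one ordering: Dev < Zane < Jomo < Hana < Gia < Wren < Ines < Uma < Nico.
Counting 7 from the largest end gives Jomo.

Jomo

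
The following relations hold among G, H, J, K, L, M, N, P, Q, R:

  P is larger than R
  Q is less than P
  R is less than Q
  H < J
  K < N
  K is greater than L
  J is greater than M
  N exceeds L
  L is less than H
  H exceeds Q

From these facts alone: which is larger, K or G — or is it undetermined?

Following every chain through K: above K we get N; below K we get L.
G is not reached, and no chain runs the other way from G to K.
So the given relations leave the order of K and G undetermined.

undetermined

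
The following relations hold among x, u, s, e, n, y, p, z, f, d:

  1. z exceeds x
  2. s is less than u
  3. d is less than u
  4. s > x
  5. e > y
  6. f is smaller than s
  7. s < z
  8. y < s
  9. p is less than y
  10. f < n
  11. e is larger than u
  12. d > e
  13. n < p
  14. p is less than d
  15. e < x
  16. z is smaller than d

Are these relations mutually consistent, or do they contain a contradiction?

inconsistent

Chaining the given relations yields e < x < s < z < d < u, so e < u. But one relation states u < e. These cannot both hold.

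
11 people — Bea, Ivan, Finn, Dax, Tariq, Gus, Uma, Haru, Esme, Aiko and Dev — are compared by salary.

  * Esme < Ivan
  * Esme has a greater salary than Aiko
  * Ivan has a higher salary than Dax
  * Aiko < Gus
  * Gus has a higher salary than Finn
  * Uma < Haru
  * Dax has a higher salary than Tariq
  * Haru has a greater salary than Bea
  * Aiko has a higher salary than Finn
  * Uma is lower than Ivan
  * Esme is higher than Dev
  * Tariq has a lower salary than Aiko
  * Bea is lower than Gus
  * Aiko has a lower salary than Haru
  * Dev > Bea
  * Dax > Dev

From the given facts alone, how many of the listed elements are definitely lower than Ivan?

8

The elements the relations force below Ivan are Bea, Finn, Uma, Dev, Tariq, Aiko, Dax, Esme — no chain reaches any other.
That is 8.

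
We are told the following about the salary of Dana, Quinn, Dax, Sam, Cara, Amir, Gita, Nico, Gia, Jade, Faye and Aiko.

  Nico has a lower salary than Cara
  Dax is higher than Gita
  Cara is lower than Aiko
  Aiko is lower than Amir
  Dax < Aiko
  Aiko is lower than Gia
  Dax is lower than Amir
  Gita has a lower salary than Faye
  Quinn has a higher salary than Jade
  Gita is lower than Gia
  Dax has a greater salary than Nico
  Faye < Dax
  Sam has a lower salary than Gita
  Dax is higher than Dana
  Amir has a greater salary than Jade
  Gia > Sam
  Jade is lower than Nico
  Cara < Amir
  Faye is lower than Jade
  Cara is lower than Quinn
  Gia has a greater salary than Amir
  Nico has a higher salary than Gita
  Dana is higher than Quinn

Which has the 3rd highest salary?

Aiko

Chaining the given pairs: Sam < Gita < Faye < Jade < Nico < Cara < Quinn < Dana < Dax < Aiko < Amir < Gia.
Counting 3 from the largest end gives Aiko.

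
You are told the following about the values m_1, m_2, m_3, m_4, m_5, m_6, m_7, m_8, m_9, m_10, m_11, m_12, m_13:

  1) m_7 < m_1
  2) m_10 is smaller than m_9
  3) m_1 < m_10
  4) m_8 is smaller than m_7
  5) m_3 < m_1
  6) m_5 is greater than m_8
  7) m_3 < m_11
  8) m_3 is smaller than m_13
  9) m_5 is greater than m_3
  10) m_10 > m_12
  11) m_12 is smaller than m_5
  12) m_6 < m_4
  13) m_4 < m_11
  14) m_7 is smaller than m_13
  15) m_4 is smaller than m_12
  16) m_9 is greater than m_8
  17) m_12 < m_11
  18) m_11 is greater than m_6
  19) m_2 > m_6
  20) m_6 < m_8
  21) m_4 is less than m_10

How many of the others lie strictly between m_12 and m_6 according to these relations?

1

The relations place m_6 below m_12. An element lies strictly between them when it is forced above m_6 and also forced below m_12.
Above m_6: {m_8, m_4, m_7, m_2, m_5, m_13, m_11, m_1, m_10, m_9}. Below m_12: {m_4}.
Intersection: {m_4} — 1.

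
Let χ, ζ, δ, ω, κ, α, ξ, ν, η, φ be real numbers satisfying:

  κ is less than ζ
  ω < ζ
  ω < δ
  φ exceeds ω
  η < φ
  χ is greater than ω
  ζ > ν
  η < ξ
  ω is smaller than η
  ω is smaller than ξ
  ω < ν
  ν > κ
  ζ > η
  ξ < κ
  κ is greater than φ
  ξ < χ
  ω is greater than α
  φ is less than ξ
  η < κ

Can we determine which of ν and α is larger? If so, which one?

ν

Link the given pairs in sequence: α < ω; ω < η; η < φ; φ < ξ; ξ < κ; κ < ν.
Chaining these gives α < ω < η < φ < ξ < κ < ν.
So ν is larger.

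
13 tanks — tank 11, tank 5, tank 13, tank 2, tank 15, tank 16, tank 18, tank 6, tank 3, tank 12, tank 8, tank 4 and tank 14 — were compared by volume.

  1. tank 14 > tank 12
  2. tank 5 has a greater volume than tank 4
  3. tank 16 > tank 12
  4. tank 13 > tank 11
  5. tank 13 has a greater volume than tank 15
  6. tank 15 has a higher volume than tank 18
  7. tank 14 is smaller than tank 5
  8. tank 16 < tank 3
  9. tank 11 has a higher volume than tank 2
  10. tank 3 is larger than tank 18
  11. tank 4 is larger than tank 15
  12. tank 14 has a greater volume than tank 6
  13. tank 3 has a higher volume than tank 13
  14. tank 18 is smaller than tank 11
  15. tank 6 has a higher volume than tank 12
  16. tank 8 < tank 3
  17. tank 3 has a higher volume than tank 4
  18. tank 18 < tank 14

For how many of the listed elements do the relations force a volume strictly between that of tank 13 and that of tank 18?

2

The relations place tank 18 below tank 13. An element lies strictly between them when it is forced above tank 18 and also forced below tank 13.
Above tank 18: {tank 14, tank 15, tank 11, tank 4, tank 5, tank 3}. Below tank 13: {tank 2, tank 15, tank 11}.
Intersection: {tank 15, tank 11} — 2.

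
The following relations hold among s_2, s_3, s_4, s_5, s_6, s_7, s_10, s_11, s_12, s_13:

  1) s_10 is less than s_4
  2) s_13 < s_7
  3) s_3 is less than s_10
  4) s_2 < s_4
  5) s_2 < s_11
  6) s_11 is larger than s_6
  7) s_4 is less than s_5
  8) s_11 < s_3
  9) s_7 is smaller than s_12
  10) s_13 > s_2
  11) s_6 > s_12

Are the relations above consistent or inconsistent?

consistent

The single ordering s_2 < s_13 < s_7 < s_12 < s_6 < s_11 < s_3 < s_10 < s_4 < s_5 satisfies every listed relation, so no contradiction arises.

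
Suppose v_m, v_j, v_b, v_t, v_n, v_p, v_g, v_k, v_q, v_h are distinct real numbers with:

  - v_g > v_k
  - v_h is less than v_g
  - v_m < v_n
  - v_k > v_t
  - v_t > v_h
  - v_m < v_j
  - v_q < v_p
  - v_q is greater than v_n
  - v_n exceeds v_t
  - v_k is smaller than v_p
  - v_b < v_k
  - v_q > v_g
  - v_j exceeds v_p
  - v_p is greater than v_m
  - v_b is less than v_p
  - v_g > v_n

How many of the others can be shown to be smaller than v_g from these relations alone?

Directly below v_g: v_h, v_n, v_k.
One step further: v_b, v_m, v_t (6 so far).
Nothing else is reachable below v_g; 6 in all.

6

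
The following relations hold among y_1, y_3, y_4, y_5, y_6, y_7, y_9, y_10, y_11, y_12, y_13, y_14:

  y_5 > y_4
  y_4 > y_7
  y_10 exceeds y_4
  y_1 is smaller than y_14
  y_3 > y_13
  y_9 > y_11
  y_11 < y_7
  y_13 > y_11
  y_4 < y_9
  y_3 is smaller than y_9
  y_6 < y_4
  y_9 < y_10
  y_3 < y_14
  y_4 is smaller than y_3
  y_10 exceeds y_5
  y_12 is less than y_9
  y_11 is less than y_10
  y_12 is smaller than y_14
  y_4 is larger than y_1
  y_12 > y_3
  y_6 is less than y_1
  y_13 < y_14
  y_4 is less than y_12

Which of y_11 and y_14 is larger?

Following the relations from y_11: y_11 < y_7 < y_4 < y_3 < y_12 < y_14.
So y_11 < y_14; y_14 is the larger of the two.

y_14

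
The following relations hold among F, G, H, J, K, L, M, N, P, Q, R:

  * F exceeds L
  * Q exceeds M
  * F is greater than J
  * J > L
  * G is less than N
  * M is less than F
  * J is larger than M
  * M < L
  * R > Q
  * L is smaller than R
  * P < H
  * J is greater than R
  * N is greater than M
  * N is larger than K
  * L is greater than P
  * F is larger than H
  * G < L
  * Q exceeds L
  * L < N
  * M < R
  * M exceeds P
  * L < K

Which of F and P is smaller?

Link the given pairs in sequence: P < M; M < L; L < Q; Q < R; R < J; J < F.
Chaining these gives P < M < L < Q < R < J < F.
So P < F; P is the smaller of the two.

P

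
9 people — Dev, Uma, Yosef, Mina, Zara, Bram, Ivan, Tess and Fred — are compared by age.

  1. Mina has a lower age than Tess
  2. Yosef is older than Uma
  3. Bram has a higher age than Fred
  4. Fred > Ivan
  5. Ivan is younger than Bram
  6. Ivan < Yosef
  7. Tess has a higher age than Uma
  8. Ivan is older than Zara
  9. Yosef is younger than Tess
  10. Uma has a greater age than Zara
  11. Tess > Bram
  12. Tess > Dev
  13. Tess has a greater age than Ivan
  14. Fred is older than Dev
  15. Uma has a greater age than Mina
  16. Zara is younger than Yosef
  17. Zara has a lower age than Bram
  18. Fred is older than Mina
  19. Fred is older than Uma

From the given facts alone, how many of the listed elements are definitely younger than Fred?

Directly below Fred: Mina, Ivan, Dev, Uma.
One step further: Zara (5 so far).
No other element is forced below Fred by the given relations, so the count is 5.

5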